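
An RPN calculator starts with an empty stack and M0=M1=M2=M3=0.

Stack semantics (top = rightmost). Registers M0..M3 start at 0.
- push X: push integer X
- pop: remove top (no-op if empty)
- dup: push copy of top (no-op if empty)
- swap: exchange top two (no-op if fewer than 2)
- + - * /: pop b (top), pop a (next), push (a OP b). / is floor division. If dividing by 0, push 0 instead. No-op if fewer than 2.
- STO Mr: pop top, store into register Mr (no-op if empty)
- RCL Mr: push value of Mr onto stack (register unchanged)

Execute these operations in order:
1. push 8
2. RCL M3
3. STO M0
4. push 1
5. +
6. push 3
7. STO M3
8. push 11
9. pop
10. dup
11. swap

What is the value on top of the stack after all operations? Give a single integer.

Answer: 9

Derivation:
After op 1 (push 8): stack=[8] mem=[0,0,0,0]
After op 2 (RCL M3): stack=[8,0] mem=[0,0,0,0]
After op 3 (STO M0): stack=[8] mem=[0,0,0,0]
After op 4 (push 1): stack=[8,1] mem=[0,0,0,0]
After op 5 (+): stack=[9] mem=[0,0,0,0]
After op 6 (push 3): stack=[9,3] mem=[0,0,0,0]
After op 7 (STO M3): stack=[9] mem=[0,0,0,3]
After op 8 (push 11): stack=[9,11] mem=[0,0,0,3]
After op 9 (pop): stack=[9] mem=[0,0,0,3]
After op 10 (dup): stack=[9,9] mem=[0,0,0,3]
After op 11 (swap): stack=[9,9] mem=[0,0,0,3]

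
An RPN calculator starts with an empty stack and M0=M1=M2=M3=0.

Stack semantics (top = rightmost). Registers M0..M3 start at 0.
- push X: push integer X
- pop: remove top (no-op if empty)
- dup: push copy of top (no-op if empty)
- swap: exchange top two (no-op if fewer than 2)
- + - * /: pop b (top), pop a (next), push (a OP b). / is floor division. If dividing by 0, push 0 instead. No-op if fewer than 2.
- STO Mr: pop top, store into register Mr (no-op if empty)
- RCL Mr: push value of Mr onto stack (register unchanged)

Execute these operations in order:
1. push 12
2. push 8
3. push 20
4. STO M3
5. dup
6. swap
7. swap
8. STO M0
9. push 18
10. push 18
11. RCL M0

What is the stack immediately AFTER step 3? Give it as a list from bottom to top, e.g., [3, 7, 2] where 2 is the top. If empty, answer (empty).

After op 1 (push 12): stack=[12] mem=[0,0,0,0]
After op 2 (push 8): stack=[12,8] mem=[0,0,0,0]
After op 3 (push 20): stack=[12,8,20] mem=[0,0,0,0]

[12, 8, 20]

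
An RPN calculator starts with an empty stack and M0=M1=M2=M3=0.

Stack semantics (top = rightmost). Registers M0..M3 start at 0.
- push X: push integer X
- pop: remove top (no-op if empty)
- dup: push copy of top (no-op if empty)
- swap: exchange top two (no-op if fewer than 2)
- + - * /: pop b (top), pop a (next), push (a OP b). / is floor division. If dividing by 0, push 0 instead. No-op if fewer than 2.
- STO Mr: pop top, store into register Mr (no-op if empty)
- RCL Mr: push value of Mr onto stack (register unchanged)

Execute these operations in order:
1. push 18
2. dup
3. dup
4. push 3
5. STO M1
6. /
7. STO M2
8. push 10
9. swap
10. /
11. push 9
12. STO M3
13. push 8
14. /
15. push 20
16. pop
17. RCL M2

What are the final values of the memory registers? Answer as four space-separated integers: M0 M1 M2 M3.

Answer: 0 3 1 9

Derivation:
After op 1 (push 18): stack=[18] mem=[0,0,0,0]
After op 2 (dup): stack=[18,18] mem=[0,0,0,0]
After op 3 (dup): stack=[18,18,18] mem=[0,0,0,0]
After op 4 (push 3): stack=[18,18,18,3] mem=[0,0,0,0]
After op 5 (STO M1): stack=[18,18,18] mem=[0,3,0,0]
After op 6 (/): stack=[18,1] mem=[0,3,0,0]
After op 7 (STO M2): stack=[18] mem=[0,3,1,0]
After op 8 (push 10): stack=[18,10] mem=[0,3,1,0]
After op 9 (swap): stack=[10,18] mem=[0,3,1,0]
After op 10 (/): stack=[0] mem=[0,3,1,0]
After op 11 (push 9): stack=[0,9] mem=[0,3,1,0]
After op 12 (STO M3): stack=[0] mem=[0,3,1,9]
After op 13 (push 8): stack=[0,8] mem=[0,3,1,9]
After op 14 (/): stack=[0] mem=[0,3,1,9]
After op 15 (push 20): stack=[0,20] mem=[0,3,1,9]
After op 16 (pop): stack=[0] mem=[0,3,1,9]
After op 17 (RCL M2): stack=[0,1] mem=[0,3,1,9]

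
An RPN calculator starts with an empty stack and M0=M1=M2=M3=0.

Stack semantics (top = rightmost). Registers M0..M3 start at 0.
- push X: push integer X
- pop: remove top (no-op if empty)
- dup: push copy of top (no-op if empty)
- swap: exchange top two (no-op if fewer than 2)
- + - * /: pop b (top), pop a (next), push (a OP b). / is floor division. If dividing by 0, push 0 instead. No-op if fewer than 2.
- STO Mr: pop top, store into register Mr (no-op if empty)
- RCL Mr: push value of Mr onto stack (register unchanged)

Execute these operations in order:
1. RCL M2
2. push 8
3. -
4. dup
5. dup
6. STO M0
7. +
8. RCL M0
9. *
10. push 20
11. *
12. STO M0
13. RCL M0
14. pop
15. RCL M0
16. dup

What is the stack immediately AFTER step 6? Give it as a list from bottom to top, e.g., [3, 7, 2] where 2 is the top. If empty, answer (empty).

After op 1 (RCL M2): stack=[0] mem=[0,0,0,0]
After op 2 (push 8): stack=[0,8] mem=[0,0,0,0]
After op 3 (-): stack=[-8] mem=[0,0,0,0]
After op 4 (dup): stack=[-8,-8] mem=[0,0,0,0]
After op 5 (dup): stack=[-8,-8,-8] mem=[0,0,0,0]
After op 6 (STO M0): stack=[-8,-8] mem=[-8,0,0,0]

[-8, -8]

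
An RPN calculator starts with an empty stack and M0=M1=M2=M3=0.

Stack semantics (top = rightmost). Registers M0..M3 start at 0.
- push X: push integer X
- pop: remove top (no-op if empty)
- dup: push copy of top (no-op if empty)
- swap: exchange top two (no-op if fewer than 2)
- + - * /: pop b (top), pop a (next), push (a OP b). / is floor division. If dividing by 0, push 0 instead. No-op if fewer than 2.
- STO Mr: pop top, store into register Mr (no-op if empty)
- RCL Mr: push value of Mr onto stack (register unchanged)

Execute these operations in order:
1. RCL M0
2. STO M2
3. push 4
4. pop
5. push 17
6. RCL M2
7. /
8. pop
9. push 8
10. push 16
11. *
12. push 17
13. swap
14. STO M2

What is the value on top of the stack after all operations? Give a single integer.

Answer: 17

Derivation:
After op 1 (RCL M0): stack=[0] mem=[0,0,0,0]
After op 2 (STO M2): stack=[empty] mem=[0,0,0,0]
After op 3 (push 4): stack=[4] mem=[0,0,0,0]
After op 4 (pop): stack=[empty] mem=[0,0,0,0]
After op 5 (push 17): stack=[17] mem=[0,0,0,0]
After op 6 (RCL M2): stack=[17,0] mem=[0,0,0,0]
After op 7 (/): stack=[0] mem=[0,0,0,0]
After op 8 (pop): stack=[empty] mem=[0,0,0,0]
After op 9 (push 8): stack=[8] mem=[0,0,0,0]
After op 10 (push 16): stack=[8,16] mem=[0,0,0,0]
After op 11 (*): stack=[128] mem=[0,0,0,0]
After op 12 (push 17): stack=[128,17] mem=[0,0,0,0]
After op 13 (swap): stack=[17,128] mem=[0,0,0,0]
After op 14 (STO M2): stack=[17] mem=[0,0,128,0]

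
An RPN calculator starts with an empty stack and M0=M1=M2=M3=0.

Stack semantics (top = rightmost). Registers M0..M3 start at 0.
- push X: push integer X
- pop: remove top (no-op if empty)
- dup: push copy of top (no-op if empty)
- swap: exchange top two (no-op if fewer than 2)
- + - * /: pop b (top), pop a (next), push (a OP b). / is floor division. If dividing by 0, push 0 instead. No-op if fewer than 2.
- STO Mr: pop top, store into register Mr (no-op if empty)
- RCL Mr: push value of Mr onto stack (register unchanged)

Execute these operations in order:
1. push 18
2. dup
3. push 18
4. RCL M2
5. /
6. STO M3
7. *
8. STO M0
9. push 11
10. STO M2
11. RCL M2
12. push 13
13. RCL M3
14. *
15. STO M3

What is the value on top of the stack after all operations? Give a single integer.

After op 1 (push 18): stack=[18] mem=[0,0,0,0]
After op 2 (dup): stack=[18,18] mem=[0,0,0,0]
After op 3 (push 18): stack=[18,18,18] mem=[0,0,0,0]
After op 4 (RCL M2): stack=[18,18,18,0] mem=[0,0,0,0]
After op 5 (/): stack=[18,18,0] mem=[0,0,0,0]
After op 6 (STO M3): stack=[18,18] mem=[0,0,0,0]
After op 7 (*): stack=[324] mem=[0,0,0,0]
After op 8 (STO M0): stack=[empty] mem=[324,0,0,0]
After op 9 (push 11): stack=[11] mem=[324,0,0,0]
After op 10 (STO M2): stack=[empty] mem=[324,0,11,0]
After op 11 (RCL M2): stack=[11] mem=[324,0,11,0]
After op 12 (push 13): stack=[11,13] mem=[324,0,11,0]
After op 13 (RCL M3): stack=[11,13,0] mem=[324,0,11,0]
After op 14 (*): stack=[11,0] mem=[324,0,11,0]
After op 15 (STO M3): stack=[11] mem=[324,0,11,0]

Answer: 11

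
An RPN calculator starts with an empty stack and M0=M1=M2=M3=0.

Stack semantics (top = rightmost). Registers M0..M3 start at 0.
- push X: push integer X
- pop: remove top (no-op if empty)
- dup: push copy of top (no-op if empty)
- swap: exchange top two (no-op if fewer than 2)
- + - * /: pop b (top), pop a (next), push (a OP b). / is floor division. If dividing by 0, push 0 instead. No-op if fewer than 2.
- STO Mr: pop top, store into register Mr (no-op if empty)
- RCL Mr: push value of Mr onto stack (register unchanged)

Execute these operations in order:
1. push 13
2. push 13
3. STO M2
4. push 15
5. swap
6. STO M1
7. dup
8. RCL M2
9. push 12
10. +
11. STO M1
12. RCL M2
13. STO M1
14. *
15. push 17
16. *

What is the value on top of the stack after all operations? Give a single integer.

Answer: 3825

Derivation:
After op 1 (push 13): stack=[13] mem=[0,0,0,0]
After op 2 (push 13): stack=[13,13] mem=[0,0,0,0]
After op 3 (STO M2): stack=[13] mem=[0,0,13,0]
After op 4 (push 15): stack=[13,15] mem=[0,0,13,0]
After op 5 (swap): stack=[15,13] mem=[0,0,13,0]
After op 6 (STO M1): stack=[15] mem=[0,13,13,0]
After op 7 (dup): stack=[15,15] mem=[0,13,13,0]
After op 8 (RCL M2): stack=[15,15,13] mem=[0,13,13,0]
After op 9 (push 12): stack=[15,15,13,12] mem=[0,13,13,0]
After op 10 (+): stack=[15,15,25] mem=[0,13,13,0]
After op 11 (STO M1): stack=[15,15] mem=[0,25,13,0]
After op 12 (RCL M2): stack=[15,15,13] mem=[0,25,13,0]
After op 13 (STO M1): stack=[15,15] mem=[0,13,13,0]
After op 14 (*): stack=[225] mem=[0,13,13,0]
After op 15 (push 17): stack=[225,17] mem=[0,13,13,0]
After op 16 (*): stack=[3825] mem=[0,13,13,0]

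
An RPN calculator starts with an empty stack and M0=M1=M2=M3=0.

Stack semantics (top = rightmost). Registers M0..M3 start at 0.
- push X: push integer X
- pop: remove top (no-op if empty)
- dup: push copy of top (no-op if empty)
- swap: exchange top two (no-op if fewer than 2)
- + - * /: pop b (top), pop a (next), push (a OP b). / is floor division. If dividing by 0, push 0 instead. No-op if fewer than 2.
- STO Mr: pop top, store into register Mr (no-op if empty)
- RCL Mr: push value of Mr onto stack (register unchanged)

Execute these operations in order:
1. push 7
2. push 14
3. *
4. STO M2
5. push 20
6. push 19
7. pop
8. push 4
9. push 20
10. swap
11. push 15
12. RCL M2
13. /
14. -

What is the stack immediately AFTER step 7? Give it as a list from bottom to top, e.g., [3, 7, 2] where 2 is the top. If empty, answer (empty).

After op 1 (push 7): stack=[7] mem=[0,0,0,0]
After op 2 (push 14): stack=[7,14] mem=[0,0,0,0]
After op 3 (*): stack=[98] mem=[0,0,0,0]
After op 4 (STO M2): stack=[empty] mem=[0,0,98,0]
After op 5 (push 20): stack=[20] mem=[0,0,98,0]
After op 6 (push 19): stack=[20,19] mem=[0,0,98,0]
After op 7 (pop): stack=[20] mem=[0,0,98,0]

[20]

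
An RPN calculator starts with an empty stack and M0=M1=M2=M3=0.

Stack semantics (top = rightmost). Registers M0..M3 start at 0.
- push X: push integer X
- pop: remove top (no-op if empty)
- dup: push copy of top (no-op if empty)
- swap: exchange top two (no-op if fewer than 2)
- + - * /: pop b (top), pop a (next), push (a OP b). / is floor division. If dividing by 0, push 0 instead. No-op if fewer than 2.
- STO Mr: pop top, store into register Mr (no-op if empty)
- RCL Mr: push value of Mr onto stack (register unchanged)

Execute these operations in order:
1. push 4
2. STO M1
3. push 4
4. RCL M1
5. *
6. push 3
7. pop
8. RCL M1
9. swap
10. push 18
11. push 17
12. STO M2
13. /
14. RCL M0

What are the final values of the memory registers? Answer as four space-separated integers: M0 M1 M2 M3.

After op 1 (push 4): stack=[4] mem=[0,0,0,0]
After op 2 (STO M1): stack=[empty] mem=[0,4,0,0]
After op 3 (push 4): stack=[4] mem=[0,4,0,0]
After op 4 (RCL M1): stack=[4,4] mem=[0,4,0,0]
After op 5 (*): stack=[16] mem=[0,4,0,0]
After op 6 (push 3): stack=[16,3] mem=[0,4,0,0]
After op 7 (pop): stack=[16] mem=[0,4,0,0]
After op 8 (RCL M1): stack=[16,4] mem=[0,4,0,0]
After op 9 (swap): stack=[4,16] mem=[0,4,0,0]
After op 10 (push 18): stack=[4,16,18] mem=[0,4,0,0]
After op 11 (push 17): stack=[4,16,18,17] mem=[0,4,0,0]
After op 12 (STO M2): stack=[4,16,18] mem=[0,4,17,0]
After op 13 (/): stack=[4,0] mem=[0,4,17,0]
After op 14 (RCL M0): stack=[4,0,0] mem=[0,4,17,0]

Answer: 0 4 17 0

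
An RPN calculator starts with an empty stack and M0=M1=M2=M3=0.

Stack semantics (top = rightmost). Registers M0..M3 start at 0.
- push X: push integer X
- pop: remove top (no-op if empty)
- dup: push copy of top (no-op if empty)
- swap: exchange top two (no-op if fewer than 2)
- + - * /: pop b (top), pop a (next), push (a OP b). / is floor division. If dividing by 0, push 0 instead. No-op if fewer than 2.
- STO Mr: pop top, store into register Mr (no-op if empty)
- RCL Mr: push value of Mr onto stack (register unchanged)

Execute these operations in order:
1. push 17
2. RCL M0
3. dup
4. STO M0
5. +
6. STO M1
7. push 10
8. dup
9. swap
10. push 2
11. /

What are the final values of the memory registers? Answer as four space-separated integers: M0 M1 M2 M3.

Answer: 0 17 0 0

Derivation:
After op 1 (push 17): stack=[17] mem=[0,0,0,0]
After op 2 (RCL M0): stack=[17,0] mem=[0,0,0,0]
After op 3 (dup): stack=[17,0,0] mem=[0,0,0,0]
After op 4 (STO M0): stack=[17,0] mem=[0,0,0,0]
After op 5 (+): stack=[17] mem=[0,0,0,0]
After op 6 (STO M1): stack=[empty] mem=[0,17,0,0]
After op 7 (push 10): stack=[10] mem=[0,17,0,0]
After op 8 (dup): stack=[10,10] mem=[0,17,0,0]
After op 9 (swap): stack=[10,10] mem=[0,17,0,0]
After op 10 (push 2): stack=[10,10,2] mem=[0,17,0,0]
After op 11 (/): stack=[10,5] mem=[0,17,0,0]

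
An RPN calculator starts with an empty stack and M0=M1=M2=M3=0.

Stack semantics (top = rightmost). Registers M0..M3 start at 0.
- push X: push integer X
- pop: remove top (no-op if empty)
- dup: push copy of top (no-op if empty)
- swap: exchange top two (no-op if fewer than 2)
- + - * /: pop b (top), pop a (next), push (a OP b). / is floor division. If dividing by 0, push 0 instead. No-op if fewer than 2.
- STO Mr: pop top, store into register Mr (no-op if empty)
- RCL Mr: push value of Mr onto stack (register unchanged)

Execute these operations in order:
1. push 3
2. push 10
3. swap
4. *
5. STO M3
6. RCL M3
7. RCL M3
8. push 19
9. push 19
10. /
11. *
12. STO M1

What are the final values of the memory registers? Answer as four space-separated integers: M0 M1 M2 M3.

Answer: 0 30 0 30

Derivation:
After op 1 (push 3): stack=[3] mem=[0,0,0,0]
After op 2 (push 10): stack=[3,10] mem=[0,0,0,0]
After op 3 (swap): stack=[10,3] mem=[0,0,0,0]
After op 4 (*): stack=[30] mem=[0,0,0,0]
After op 5 (STO M3): stack=[empty] mem=[0,0,0,30]
After op 6 (RCL M3): stack=[30] mem=[0,0,0,30]
After op 7 (RCL M3): stack=[30,30] mem=[0,0,0,30]
After op 8 (push 19): stack=[30,30,19] mem=[0,0,0,30]
After op 9 (push 19): stack=[30,30,19,19] mem=[0,0,0,30]
After op 10 (/): stack=[30,30,1] mem=[0,0,0,30]
After op 11 (*): stack=[30,30] mem=[0,0,0,30]
After op 12 (STO M1): stack=[30] mem=[0,30,0,30]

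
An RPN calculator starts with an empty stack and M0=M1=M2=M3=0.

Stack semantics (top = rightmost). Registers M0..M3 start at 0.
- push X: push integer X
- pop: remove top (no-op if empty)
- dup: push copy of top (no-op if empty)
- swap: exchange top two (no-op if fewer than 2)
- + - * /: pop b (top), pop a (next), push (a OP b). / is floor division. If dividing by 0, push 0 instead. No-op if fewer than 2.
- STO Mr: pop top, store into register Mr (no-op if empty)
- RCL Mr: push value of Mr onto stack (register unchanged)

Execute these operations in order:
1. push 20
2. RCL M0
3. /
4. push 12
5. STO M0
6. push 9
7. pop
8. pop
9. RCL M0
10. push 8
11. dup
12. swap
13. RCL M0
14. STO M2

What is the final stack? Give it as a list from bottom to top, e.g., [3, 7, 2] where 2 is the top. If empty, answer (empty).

After op 1 (push 20): stack=[20] mem=[0,0,0,0]
After op 2 (RCL M0): stack=[20,0] mem=[0,0,0,0]
After op 3 (/): stack=[0] mem=[0,0,0,0]
After op 4 (push 12): stack=[0,12] mem=[0,0,0,0]
After op 5 (STO M0): stack=[0] mem=[12,0,0,0]
After op 6 (push 9): stack=[0,9] mem=[12,0,0,0]
After op 7 (pop): stack=[0] mem=[12,0,0,0]
After op 8 (pop): stack=[empty] mem=[12,0,0,0]
After op 9 (RCL M0): stack=[12] mem=[12,0,0,0]
After op 10 (push 8): stack=[12,8] mem=[12,0,0,0]
After op 11 (dup): stack=[12,8,8] mem=[12,0,0,0]
After op 12 (swap): stack=[12,8,8] mem=[12,0,0,0]
After op 13 (RCL M0): stack=[12,8,8,12] mem=[12,0,0,0]
After op 14 (STO M2): stack=[12,8,8] mem=[12,0,12,0]

Answer: [12, 8, 8]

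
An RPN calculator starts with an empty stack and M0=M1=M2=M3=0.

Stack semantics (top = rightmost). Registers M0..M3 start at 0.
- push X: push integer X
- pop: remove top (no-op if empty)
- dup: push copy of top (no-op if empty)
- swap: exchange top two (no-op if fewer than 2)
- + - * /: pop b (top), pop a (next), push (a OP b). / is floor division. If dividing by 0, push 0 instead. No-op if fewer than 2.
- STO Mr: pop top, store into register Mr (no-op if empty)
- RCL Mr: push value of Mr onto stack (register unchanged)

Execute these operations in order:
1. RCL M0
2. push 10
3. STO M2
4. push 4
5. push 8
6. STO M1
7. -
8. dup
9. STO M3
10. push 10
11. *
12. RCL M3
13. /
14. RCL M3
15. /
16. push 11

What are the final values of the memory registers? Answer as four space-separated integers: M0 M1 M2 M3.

After op 1 (RCL M0): stack=[0] mem=[0,0,0,0]
After op 2 (push 10): stack=[0,10] mem=[0,0,0,0]
After op 3 (STO M2): stack=[0] mem=[0,0,10,0]
After op 4 (push 4): stack=[0,4] mem=[0,0,10,0]
After op 5 (push 8): stack=[0,4,8] mem=[0,0,10,0]
After op 6 (STO M1): stack=[0,4] mem=[0,8,10,0]
After op 7 (-): stack=[-4] mem=[0,8,10,0]
After op 8 (dup): stack=[-4,-4] mem=[0,8,10,0]
After op 9 (STO M3): stack=[-4] mem=[0,8,10,-4]
After op 10 (push 10): stack=[-4,10] mem=[0,8,10,-4]
After op 11 (*): stack=[-40] mem=[0,8,10,-4]
After op 12 (RCL M3): stack=[-40,-4] mem=[0,8,10,-4]
After op 13 (/): stack=[10] mem=[0,8,10,-4]
After op 14 (RCL M3): stack=[10,-4] mem=[0,8,10,-4]
After op 15 (/): stack=[-3] mem=[0,8,10,-4]
After op 16 (push 11): stack=[-3,11] mem=[0,8,10,-4]

Answer: 0 8 10 -4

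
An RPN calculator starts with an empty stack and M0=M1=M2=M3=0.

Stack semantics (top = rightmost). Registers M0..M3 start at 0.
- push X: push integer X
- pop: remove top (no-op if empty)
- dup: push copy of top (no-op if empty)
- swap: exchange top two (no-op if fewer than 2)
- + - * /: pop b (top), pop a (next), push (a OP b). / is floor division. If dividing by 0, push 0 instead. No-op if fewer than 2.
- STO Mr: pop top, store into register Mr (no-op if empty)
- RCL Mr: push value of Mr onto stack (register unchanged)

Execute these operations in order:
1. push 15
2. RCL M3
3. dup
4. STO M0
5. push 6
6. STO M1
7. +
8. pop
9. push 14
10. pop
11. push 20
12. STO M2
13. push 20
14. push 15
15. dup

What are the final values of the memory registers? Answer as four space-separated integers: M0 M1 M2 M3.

Answer: 0 6 20 0

Derivation:
After op 1 (push 15): stack=[15] mem=[0,0,0,0]
After op 2 (RCL M3): stack=[15,0] mem=[0,0,0,0]
After op 3 (dup): stack=[15,0,0] mem=[0,0,0,0]
After op 4 (STO M0): stack=[15,0] mem=[0,0,0,0]
After op 5 (push 6): stack=[15,0,6] mem=[0,0,0,0]
After op 6 (STO M1): stack=[15,0] mem=[0,6,0,0]
After op 7 (+): stack=[15] mem=[0,6,0,0]
After op 8 (pop): stack=[empty] mem=[0,6,0,0]
After op 9 (push 14): stack=[14] mem=[0,6,0,0]
After op 10 (pop): stack=[empty] mem=[0,6,0,0]
After op 11 (push 20): stack=[20] mem=[0,6,0,0]
After op 12 (STO M2): stack=[empty] mem=[0,6,20,0]
After op 13 (push 20): stack=[20] mem=[0,6,20,0]
After op 14 (push 15): stack=[20,15] mem=[0,6,20,0]
After op 15 (dup): stack=[20,15,15] mem=[0,6,20,0]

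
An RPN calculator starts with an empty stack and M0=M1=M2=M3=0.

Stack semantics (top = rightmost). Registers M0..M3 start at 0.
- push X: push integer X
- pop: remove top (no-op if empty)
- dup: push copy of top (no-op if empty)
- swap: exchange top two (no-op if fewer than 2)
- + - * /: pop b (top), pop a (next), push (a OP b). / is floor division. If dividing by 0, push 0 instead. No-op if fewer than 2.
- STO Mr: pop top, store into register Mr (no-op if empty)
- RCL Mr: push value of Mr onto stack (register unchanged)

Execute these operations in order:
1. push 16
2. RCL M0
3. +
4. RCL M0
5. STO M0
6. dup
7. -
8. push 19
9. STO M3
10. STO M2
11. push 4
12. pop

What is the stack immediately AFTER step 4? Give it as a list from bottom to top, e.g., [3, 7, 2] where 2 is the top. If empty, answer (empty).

After op 1 (push 16): stack=[16] mem=[0,0,0,0]
After op 2 (RCL M0): stack=[16,0] mem=[0,0,0,0]
After op 3 (+): stack=[16] mem=[0,0,0,0]
After op 4 (RCL M0): stack=[16,0] mem=[0,0,0,0]

[16, 0]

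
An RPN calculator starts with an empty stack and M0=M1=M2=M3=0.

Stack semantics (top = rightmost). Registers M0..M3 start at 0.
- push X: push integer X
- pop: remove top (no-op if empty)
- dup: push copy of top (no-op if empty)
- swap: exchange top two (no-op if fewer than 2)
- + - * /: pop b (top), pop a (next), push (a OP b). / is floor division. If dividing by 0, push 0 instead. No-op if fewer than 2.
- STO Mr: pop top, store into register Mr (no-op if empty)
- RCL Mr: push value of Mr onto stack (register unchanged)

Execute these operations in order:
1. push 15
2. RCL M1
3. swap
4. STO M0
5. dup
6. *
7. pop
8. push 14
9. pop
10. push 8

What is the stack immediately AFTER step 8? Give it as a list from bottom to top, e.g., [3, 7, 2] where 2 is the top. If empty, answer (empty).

After op 1 (push 15): stack=[15] mem=[0,0,0,0]
After op 2 (RCL M1): stack=[15,0] mem=[0,0,0,0]
After op 3 (swap): stack=[0,15] mem=[0,0,0,0]
After op 4 (STO M0): stack=[0] mem=[15,0,0,0]
After op 5 (dup): stack=[0,0] mem=[15,0,0,0]
After op 6 (*): stack=[0] mem=[15,0,0,0]
After op 7 (pop): stack=[empty] mem=[15,0,0,0]
After op 8 (push 14): stack=[14] mem=[15,0,0,0]

[14]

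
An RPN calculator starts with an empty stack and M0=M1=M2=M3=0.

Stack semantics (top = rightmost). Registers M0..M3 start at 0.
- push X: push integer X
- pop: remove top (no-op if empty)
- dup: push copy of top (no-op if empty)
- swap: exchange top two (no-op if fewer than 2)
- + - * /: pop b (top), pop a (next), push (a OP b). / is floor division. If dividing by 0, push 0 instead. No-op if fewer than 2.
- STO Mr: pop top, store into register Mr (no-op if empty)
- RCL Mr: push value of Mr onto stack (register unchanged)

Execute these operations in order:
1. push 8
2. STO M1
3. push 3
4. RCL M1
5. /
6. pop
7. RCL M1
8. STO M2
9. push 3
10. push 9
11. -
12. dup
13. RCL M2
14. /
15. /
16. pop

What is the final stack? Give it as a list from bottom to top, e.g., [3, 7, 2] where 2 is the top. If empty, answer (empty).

After op 1 (push 8): stack=[8] mem=[0,0,0,0]
After op 2 (STO M1): stack=[empty] mem=[0,8,0,0]
After op 3 (push 3): stack=[3] mem=[0,8,0,0]
After op 4 (RCL M1): stack=[3,8] mem=[0,8,0,0]
After op 5 (/): stack=[0] mem=[0,8,0,0]
After op 6 (pop): stack=[empty] mem=[0,8,0,0]
After op 7 (RCL M1): stack=[8] mem=[0,8,0,0]
After op 8 (STO M2): stack=[empty] mem=[0,8,8,0]
After op 9 (push 3): stack=[3] mem=[0,8,8,0]
After op 10 (push 9): stack=[3,9] mem=[0,8,8,0]
After op 11 (-): stack=[-6] mem=[0,8,8,0]
After op 12 (dup): stack=[-6,-6] mem=[0,8,8,0]
After op 13 (RCL M2): stack=[-6,-6,8] mem=[0,8,8,0]
After op 14 (/): stack=[-6,-1] mem=[0,8,8,0]
After op 15 (/): stack=[6] mem=[0,8,8,0]
After op 16 (pop): stack=[empty] mem=[0,8,8,0]

Answer: (empty)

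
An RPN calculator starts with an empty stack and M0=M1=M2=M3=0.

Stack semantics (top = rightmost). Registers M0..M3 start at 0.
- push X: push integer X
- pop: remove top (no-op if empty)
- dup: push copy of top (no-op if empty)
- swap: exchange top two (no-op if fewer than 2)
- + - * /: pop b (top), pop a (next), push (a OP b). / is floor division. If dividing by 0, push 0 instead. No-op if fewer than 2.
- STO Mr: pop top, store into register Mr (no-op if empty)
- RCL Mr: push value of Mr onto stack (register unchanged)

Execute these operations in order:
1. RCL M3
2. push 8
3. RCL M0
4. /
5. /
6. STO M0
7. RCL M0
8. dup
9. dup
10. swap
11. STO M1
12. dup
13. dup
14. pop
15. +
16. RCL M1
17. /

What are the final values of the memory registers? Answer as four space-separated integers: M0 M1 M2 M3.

After op 1 (RCL M3): stack=[0] mem=[0,0,0,0]
After op 2 (push 8): stack=[0,8] mem=[0,0,0,0]
After op 3 (RCL M0): stack=[0,8,0] mem=[0,0,0,0]
After op 4 (/): stack=[0,0] mem=[0,0,0,0]
After op 5 (/): stack=[0] mem=[0,0,0,0]
After op 6 (STO M0): stack=[empty] mem=[0,0,0,0]
After op 7 (RCL M0): stack=[0] mem=[0,0,0,0]
After op 8 (dup): stack=[0,0] mem=[0,0,0,0]
After op 9 (dup): stack=[0,0,0] mem=[0,0,0,0]
After op 10 (swap): stack=[0,0,0] mem=[0,0,0,0]
After op 11 (STO M1): stack=[0,0] mem=[0,0,0,0]
After op 12 (dup): stack=[0,0,0] mem=[0,0,0,0]
After op 13 (dup): stack=[0,0,0,0] mem=[0,0,0,0]
After op 14 (pop): stack=[0,0,0] mem=[0,0,0,0]
After op 15 (+): stack=[0,0] mem=[0,0,0,0]
After op 16 (RCL M1): stack=[0,0,0] mem=[0,0,0,0]
After op 17 (/): stack=[0,0] mem=[0,0,0,0]

Answer: 0 0 0 0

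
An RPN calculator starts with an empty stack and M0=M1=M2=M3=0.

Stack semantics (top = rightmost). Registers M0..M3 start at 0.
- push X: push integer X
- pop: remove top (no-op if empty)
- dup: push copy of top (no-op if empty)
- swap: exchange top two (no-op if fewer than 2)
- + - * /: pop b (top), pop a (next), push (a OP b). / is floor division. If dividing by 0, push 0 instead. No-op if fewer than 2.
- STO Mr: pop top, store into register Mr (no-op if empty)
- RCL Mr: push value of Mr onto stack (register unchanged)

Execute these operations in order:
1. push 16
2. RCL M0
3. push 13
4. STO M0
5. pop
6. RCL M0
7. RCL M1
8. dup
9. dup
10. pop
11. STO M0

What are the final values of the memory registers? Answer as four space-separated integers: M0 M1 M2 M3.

Answer: 0 0 0 0

Derivation:
After op 1 (push 16): stack=[16] mem=[0,0,0,0]
After op 2 (RCL M0): stack=[16,0] mem=[0,0,0,0]
After op 3 (push 13): stack=[16,0,13] mem=[0,0,0,0]
After op 4 (STO M0): stack=[16,0] mem=[13,0,0,0]
After op 5 (pop): stack=[16] mem=[13,0,0,0]
After op 6 (RCL M0): stack=[16,13] mem=[13,0,0,0]
After op 7 (RCL M1): stack=[16,13,0] mem=[13,0,0,0]
After op 8 (dup): stack=[16,13,0,0] mem=[13,0,0,0]
After op 9 (dup): stack=[16,13,0,0,0] mem=[13,0,0,0]
After op 10 (pop): stack=[16,13,0,0] mem=[13,0,0,0]
After op 11 (STO M0): stack=[16,13,0] mem=[0,0,0,0]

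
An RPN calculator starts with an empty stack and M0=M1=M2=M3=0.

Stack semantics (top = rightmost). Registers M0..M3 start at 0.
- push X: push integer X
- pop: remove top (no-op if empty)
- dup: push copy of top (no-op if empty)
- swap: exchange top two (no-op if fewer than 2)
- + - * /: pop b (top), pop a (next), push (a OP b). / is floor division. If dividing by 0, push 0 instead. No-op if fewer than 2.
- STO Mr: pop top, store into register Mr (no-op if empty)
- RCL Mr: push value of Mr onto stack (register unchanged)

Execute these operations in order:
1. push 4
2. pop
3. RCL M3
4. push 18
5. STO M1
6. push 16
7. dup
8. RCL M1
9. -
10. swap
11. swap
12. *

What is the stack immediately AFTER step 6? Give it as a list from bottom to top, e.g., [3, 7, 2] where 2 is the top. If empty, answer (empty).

After op 1 (push 4): stack=[4] mem=[0,0,0,0]
After op 2 (pop): stack=[empty] mem=[0,0,0,0]
After op 3 (RCL M3): stack=[0] mem=[0,0,0,0]
After op 4 (push 18): stack=[0,18] mem=[0,0,0,0]
After op 5 (STO M1): stack=[0] mem=[0,18,0,0]
After op 6 (push 16): stack=[0,16] mem=[0,18,0,0]

[0, 16]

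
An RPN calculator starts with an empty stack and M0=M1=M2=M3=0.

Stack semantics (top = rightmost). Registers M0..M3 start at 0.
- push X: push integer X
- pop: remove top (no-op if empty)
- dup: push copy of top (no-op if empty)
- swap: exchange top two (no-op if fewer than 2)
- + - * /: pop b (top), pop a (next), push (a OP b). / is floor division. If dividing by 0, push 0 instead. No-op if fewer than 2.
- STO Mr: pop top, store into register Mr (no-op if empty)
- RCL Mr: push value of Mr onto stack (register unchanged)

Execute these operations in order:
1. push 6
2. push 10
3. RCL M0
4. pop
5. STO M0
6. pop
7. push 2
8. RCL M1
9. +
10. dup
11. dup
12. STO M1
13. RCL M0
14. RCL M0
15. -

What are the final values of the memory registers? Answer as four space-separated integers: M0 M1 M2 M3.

Answer: 10 2 0 0

Derivation:
After op 1 (push 6): stack=[6] mem=[0,0,0,0]
After op 2 (push 10): stack=[6,10] mem=[0,0,0,0]
After op 3 (RCL M0): stack=[6,10,0] mem=[0,0,0,0]
After op 4 (pop): stack=[6,10] mem=[0,0,0,0]
After op 5 (STO M0): stack=[6] mem=[10,0,0,0]
After op 6 (pop): stack=[empty] mem=[10,0,0,0]
After op 7 (push 2): stack=[2] mem=[10,0,0,0]
After op 8 (RCL M1): stack=[2,0] mem=[10,0,0,0]
After op 9 (+): stack=[2] mem=[10,0,0,0]
After op 10 (dup): stack=[2,2] mem=[10,0,0,0]
After op 11 (dup): stack=[2,2,2] mem=[10,0,0,0]
After op 12 (STO M1): stack=[2,2] mem=[10,2,0,0]
After op 13 (RCL M0): stack=[2,2,10] mem=[10,2,0,0]
After op 14 (RCL M0): stack=[2,2,10,10] mem=[10,2,0,0]
After op 15 (-): stack=[2,2,0] mem=[10,2,0,0]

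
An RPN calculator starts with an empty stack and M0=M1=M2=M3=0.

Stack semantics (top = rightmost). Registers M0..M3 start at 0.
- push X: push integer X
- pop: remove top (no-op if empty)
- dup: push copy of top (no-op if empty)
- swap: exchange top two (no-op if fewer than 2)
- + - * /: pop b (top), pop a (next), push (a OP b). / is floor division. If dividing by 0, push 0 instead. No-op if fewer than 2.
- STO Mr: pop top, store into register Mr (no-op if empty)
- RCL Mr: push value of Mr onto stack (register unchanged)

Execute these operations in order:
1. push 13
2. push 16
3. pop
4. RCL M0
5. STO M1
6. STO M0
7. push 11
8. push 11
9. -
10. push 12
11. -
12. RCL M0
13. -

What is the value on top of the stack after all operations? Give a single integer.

After op 1 (push 13): stack=[13] mem=[0,0,0,0]
After op 2 (push 16): stack=[13,16] mem=[0,0,0,0]
After op 3 (pop): stack=[13] mem=[0,0,0,0]
After op 4 (RCL M0): stack=[13,0] mem=[0,0,0,0]
After op 5 (STO M1): stack=[13] mem=[0,0,0,0]
After op 6 (STO M0): stack=[empty] mem=[13,0,0,0]
After op 7 (push 11): stack=[11] mem=[13,0,0,0]
After op 8 (push 11): stack=[11,11] mem=[13,0,0,0]
After op 9 (-): stack=[0] mem=[13,0,0,0]
After op 10 (push 12): stack=[0,12] mem=[13,0,0,0]
After op 11 (-): stack=[-12] mem=[13,0,0,0]
After op 12 (RCL M0): stack=[-12,13] mem=[13,0,0,0]
After op 13 (-): stack=[-25] mem=[13,0,0,0]

Answer: -25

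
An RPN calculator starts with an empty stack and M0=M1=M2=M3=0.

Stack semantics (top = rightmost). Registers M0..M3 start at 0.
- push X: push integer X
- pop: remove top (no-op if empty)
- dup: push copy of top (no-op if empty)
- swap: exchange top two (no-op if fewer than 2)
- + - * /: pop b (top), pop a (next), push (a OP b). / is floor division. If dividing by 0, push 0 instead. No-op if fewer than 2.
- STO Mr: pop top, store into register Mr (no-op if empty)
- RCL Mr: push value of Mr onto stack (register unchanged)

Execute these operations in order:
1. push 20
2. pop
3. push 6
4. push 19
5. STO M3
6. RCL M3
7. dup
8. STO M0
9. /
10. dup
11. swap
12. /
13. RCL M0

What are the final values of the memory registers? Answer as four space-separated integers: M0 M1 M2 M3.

Answer: 19 0 0 19

Derivation:
After op 1 (push 20): stack=[20] mem=[0,0,0,0]
After op 2 (pop): stack=[empty] mem=[0,0,0,0]
After op 3 (push 6): stack=[6] mem=[0,0,0,0]
After op 4 (push 19): stack=[6,19] mem=[0,0,0,0]
After op 5 (STO M3): stack=[6] mem=[0,0,0,19]
After op 6 (RCL M3): stack=[6,19] mem=[0,0,0,19]
After op 7 (dup): stack=[6,19,19] mem=[0,0,0,19]
After op 8 (STO M0): stack=[6,19] mem=[19,0,0,19]
After op 9 (/): stack=[0] mem=[19,0,0,19]
After op 10 (dup): stack=[0,0] mem=[19,0,0,19]
After op 11 (swap): stack=[0,0] mem=[19,0,0,19]
After op 12 (/): stack=[0] mem=[19,0,0,19]
After op 13 (RCL M0): stack=[0,19] mem=[19,0,0,19]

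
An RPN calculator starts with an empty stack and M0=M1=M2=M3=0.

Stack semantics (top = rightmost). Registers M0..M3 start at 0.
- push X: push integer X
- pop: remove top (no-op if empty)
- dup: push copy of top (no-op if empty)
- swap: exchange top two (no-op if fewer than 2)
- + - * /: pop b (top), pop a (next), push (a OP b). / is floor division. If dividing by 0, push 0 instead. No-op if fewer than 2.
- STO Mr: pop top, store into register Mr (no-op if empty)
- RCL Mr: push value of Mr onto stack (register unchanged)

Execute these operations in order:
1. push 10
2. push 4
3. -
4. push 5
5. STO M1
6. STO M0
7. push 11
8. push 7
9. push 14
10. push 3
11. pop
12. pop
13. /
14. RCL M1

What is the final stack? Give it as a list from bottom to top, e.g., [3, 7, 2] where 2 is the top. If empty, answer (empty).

Answer: [1, 5]

Derivation:
After op 1 (push 10): stack=[10] mem=[0,0,0,0]
After op 2 (push 4): stack=[10,4] mem=[0,0,0,0]
After op 3 (-): stack=[6] mem=[0,0,0,0]
After op 4 (push 5): stack=[6,5] mem=[0,0,0,0]
After op 5 (STO M1): stack=[6] mem=[0,5,0,0]
After op 6 (STO M0): stack=[empty] mem=[6,5,0,0]
After op 7 (push 11): stack=[11] mem=[6,5,0,0]
After op 8 (push 7): stack=[11,7] mem=[6,5,0,0]
After op 9 (push 14): stack=[11,7,14] mem=[6,5,0,0]
After op 10 (push 3): stack=[11,7,14,3] mem=[6,5,0,0]
After op 11 (pop): stack=[11,7,14] mem=[6,5,0,0]
After op 12 (pop): stack=[11,7] mem=[6,5,0,0]
After op 13 (/): stack=[1] mem=[6,5,0,0]
After op 14 (RCL M1): stack=[1,5] mem=[6,5,0,0]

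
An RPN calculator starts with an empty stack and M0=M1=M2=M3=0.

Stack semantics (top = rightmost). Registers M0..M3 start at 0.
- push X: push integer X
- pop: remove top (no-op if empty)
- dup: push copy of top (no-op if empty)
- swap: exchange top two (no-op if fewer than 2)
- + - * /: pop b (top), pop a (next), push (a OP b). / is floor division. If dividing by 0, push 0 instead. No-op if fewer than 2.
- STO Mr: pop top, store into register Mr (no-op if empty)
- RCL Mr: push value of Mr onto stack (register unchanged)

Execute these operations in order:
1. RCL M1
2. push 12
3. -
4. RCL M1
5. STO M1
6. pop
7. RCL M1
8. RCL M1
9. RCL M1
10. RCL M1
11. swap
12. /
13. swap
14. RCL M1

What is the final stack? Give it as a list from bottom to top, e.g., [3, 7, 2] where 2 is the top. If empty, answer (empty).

After op 1 (RCL M1): stack=[0] mem=[0,0,0,0]
After op 2 (push 12): stack=[0,12] mem=[0,0,0,0]
After op 3 (-): stack=[-12] mem=[0,0,0,0]
After op 4 (RCL M1): stack=[-12,0] mem=[0,0,0,0]
After op 5 (STO M1): stack=[-12] mem=[0,0,0,0]
After op 6 (pop): stack=[empty] mem=[0,0,0,0]
After op 7 (RCL M1): stack=[0] mem=[0,0,0,0]
After op 8 (RCL M1): stack=[0,0] mem=[0,0,0,0]
After op 9 (RCL M1): stack=[0,0,0] mem=[0,0,0,0]
After op 10 (RCL M1): stack=[0,0,0,0] mem=[0,0,0,0]
After op 11 (swap): stack=[0,0,0,0] mem=[0,0,0,0]
After op 12 (/): stack=[0,0,0] mem=[0,0,0,0]
After op 13 (swap): stack=[0,0,0] mem=[0,0,0,0]
After op 14 (RCL M1): stack=[0,0,0,0] mem=[0,0,0,0]

Answer: [0, 0, 0, 0]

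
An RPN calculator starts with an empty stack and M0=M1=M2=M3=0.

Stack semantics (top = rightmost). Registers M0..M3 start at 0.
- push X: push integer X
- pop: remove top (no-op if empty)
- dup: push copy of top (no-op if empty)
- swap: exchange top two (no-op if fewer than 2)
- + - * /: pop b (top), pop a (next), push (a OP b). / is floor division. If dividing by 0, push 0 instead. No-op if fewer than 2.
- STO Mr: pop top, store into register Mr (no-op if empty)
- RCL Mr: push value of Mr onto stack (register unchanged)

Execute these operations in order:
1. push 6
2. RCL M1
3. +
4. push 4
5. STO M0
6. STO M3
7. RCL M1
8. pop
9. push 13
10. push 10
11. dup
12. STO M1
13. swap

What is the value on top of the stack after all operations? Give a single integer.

Answer: 13

Derivation:
After op 1 (push 6): stack=[6] mem=[0,0,0,0]
After op 2 (RCL M1): stack=[6,0] mem=[0,0,0,0]
After op 3 (+): stack=[6] mem=[0,0,0,0]
After op 4 (push 4): stack=[6,4] mem=[0,0,0,0]
After op 5 (STO M0): stack=[6] mem=[4,0,0,0]
After op 6 (STO M3): stack=[empty] mem=[4,0,0,6]
After op 7 (RCL M1): stack=[0] mem=[4,0,0,6]
After op 8 (pop): stack=[empty] mem=[4,0,0,6]
After op 9 (push 13): stack=[13] mem=[4,0,0,6]
After op 10 (push 10): stack=[13,10] mem=[4,0,0,6]
After op 11 (dup): stack=[13,10,10] mem=[4,0,0,6]
After op 12 (STO M1): stack=[13,10] mem=[4,10,0,6]
After op 13 (swap): stack=[10,13] mem=[4,10,0,6]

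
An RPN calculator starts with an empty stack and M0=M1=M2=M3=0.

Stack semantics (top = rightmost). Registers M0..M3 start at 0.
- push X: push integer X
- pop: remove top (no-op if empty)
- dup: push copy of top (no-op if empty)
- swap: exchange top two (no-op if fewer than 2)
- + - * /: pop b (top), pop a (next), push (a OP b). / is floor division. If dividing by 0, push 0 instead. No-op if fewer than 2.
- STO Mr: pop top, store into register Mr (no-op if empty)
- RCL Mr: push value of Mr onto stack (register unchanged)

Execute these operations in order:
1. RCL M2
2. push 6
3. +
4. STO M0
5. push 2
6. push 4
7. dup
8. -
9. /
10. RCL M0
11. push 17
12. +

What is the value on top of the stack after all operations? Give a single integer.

After op 1 (RCL M2): stack=[0] mem=[0,0,0,0]
After op 2 (push 6): stack=[0,6] mem=[0,0,0,0]
After op 3 (+): stack=[6] mem=[0,0,0,0]
After op 4 (STO M0): stack=[empty] mem=[6,0,0,0]
After op 5 (push 2): stack=[2] mem=[6,0,0,0]
After op 6 (push 4): stack=[2,4] mem=[6,0,0,0]
After op 7 (dup): stack=[2,4,4] mem=[6,0,0,0]
After op 8 (-): stack=[2,0] mem=[6,0,0,0]
After op 9 (/): stack=[0] mem=[6,0,0,0]
After op 10 (RCL M0): stack=[0,6] mem=[6,0,0,0]
After op 11 (push 17): stack=[0,6,17] mem=[6,0,0,0]
After op 12 (+): stack=[0,23] mem=[6,0,0,0]

Answer: 23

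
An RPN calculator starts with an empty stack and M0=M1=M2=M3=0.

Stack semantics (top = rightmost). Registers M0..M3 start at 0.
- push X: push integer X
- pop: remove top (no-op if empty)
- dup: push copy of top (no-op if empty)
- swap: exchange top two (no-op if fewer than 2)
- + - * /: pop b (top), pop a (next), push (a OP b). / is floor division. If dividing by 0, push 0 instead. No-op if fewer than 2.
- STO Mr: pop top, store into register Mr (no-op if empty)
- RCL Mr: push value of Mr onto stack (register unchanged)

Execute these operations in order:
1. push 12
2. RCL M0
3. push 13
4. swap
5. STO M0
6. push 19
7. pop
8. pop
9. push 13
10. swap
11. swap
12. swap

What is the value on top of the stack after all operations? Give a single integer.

Answer: 12

Derivation:
After op 1 (push 12): stack=[12] mem=[0,0,0,0]
After op 2 (RCL M0): stack=[12,0] mem=[0,0,0,0]
After op 3 (push 13): stack=[12,0,13] mem=[0,0,0,0]
After op 4 (swap): stack=[12,13,0] mem=[0,0,0,0]
After op 5 (STO M0): stack=[12,13] mem=[0,0,0,0]
After op 6 (push 19): stack=[12,13,19] mem=[0,0,0,0]
After op 7 (pop): stack=[12,13] mem=[0,0,0,0]
After op 8 (pop): stack=[12] mem=[0,0,0,0]
After op 9 (push 13): stack=[12,13] mem=[0,0,0,0]
After op 10 (swap): stack=[13,12] mem=[0,0,0,0]
After op 11 (swap): stack=[12,13] mem=[0,0,0,0]
After op 12 (swap): stack=[13,12] mem=[0,0,0,0]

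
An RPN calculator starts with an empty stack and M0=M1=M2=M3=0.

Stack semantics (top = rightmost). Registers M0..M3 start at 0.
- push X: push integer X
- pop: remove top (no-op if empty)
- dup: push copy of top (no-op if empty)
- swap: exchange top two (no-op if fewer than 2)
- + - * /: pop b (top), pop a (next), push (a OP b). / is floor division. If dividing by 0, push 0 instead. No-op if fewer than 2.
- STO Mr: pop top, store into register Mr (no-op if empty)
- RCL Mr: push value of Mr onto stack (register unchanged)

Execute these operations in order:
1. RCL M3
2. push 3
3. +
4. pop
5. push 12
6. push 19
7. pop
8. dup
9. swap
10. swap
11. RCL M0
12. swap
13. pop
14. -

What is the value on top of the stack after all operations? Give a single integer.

After op 1 (RCL M3): stack=[0] mem=[0,0,0,0]
After op 2 (push 3): stack=[0,3] mem=[0,0,0,0]
After op 3 (+): stack=[3] mem=[0,0,0,0]
After op 4 (pop): stack=[empty] mem=[0,0,0,0]
After op 5 (push 12): stack=[12] mem=[0,0,0,0]
After op 6 (push 19): stack=[12,19] mem=[0,0,0,0]
After op 7 (pop): stack=[12] mem=[0,0,0,0]
After op 8 (dup): stack=[12,12] mem=[0,0,0,0]
After op 9 (swap): stack=[12,12] mem=[0,0,0,0]
After op 10 (swap): stack=[12,12] mem=[0,0,0,0]
After op 11 (RCL M0): stack=[12,12,0] mem=[0,0,0,0]
After op 12 (swap): stack=[12,0,12] mem=[0,0,0,0]
After op 13 (pop): stack=[12,0] mem=[0,0,0,0]
After op 14 (-): stack=[12] mem=[0,0,0,0]

Answer: 12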